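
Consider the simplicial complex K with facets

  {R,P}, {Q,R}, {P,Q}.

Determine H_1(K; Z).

H_1 = Z.

We work with the vertex ordering P < Q < R. The simplices of K, each written with vertices in increasing order, are:

  0-simplices (3): P, Q, R
  1-simplices (3): PQ, PR, QR

giving chain groups C_0 ≅ Z^3, C_1 ≅ Z^3.

∂_1: C_1 → C_0 sends each edge [p,q] (with p < q) to q − p.
The 3×3 boundary matrix has rank 2 and Smith normal form diag(1,1).

Now H_k = ker ∂_k / im ∂_{k+1}, so:

  H_1: rank ker ∂_1 − rank ∂_2 = (3 − 2) − 0 = 1, and there is no ∂_2, so H_1 = Z.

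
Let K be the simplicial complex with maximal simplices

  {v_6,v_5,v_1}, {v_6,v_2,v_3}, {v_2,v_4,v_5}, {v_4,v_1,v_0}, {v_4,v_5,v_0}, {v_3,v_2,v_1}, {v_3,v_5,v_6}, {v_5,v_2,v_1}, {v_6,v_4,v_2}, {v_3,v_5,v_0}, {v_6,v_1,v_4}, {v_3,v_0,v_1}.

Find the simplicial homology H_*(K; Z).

H_0 = Z,  H_1 = Z/2,  H_2 = 0.

We work with the vertex ordering v_0 < v_1 < v_2 < v_3 < v_4 < v_5 < v_6. The simplices of K, each written with vertices in increasing order, are:

  0-simplices (7): [v_0], [v_1], [v_2], [v_3], [v_4], [v_5], [v_6]
  1-simplices (18): (18 of them)
  2-simplices (12): (12 of them)

so the chain groups are C_0 ≅ Z^7, C_1 ≅ Z^18, C_2 ≅ Z^12.

The boundary map ∂_1: C_1 → C_0 sends each edge [p,q] (with p < q) to q − p. For instance
  ∂[v_4,v_6] = [v_6] − [v_4].
This gives a 7×18 integer matrix of rank 6; reducing to Smith normal form yields diagonal entries (1,1,1,1,1,1).

Boundary ∂_2: C_2 → C_1 sends each 2-simplex [p,q,r] to [q,r] − [p,r] + [p,q]. For instance
  ∂[v_2,v_4,v_5] = [v_4,v_5] − [v_2,v_5] + [v_2,v_4],
  ∂[v_1,v_5,v_6] = [v_5,v_6] − [v_1,v_6] + [v_1,v_5].
The 18×12 boundary matrix has rank 12 and Smith normal form diag(1,1,1,1,1,1,1,1,1,1,1,2).

Reading off H_k = ker ∂_k / im ∂_{k+1}:

  H_0: rank C_0 − rank ∂_1 = 7 − 6 = 1, and the invariant factors of ∂_1 are all 1, so H_0 ≅ Z.
  H_1: rank ker ∂_1 − rank ∂_2 = (18 − 6) − 12 = 0, and ∂_2 has invariant factor 2 > 1, so H_1 ≅ Z/2.
  H_2: rank ker ∂_2 − rank ∂_3 = (12 − 12) − 0 = 0, and there is no ∂_3, so H_2 ≅ 0.

As a check, the Euler characteristic is 7 − 18 + 12 = 1, which agrees with 1 − 0 + 0 = 1.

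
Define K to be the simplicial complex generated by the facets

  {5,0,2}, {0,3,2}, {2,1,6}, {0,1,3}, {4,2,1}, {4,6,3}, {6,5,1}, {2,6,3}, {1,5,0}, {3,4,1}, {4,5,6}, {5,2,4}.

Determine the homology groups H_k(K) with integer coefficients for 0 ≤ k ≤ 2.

H_0 ≅ Z,  H_1 ≅ Z/2Z,  H_2 = 0.

We work with the vertex ordering 0 < 1 < 2 < 3 < 4 < 5 < 6. The simplices of K, each written with vertices in increasing order, are:

  0-simplices (7): [0], [1], [2], [3], [4], [5], [6]
  1-simplices (18): [0,1], [0,2], [0,3], [0,5], [1,2], [1,3], [1,4], [1,5], [1,6], [2,3], [2,4], [2,5], [2,6], [3,4], [3,6], [4,5], [4,6], [5,6]
  2-simplices (12): [0,1,3], [0,1,5], [0,2,3], [0,2,5], [1,2,4], [1,2,6], [1,3,4], [1,5,6], [2,3,6], [2,4,5], [3,4,6], [4,5,6]

so the chain groups are C_0 ≅ Z^7, C_1 ≅ Z^18, C_2 ≅ Z^12.

The boundary map ∂_1: C_1 → C_0 maps an edge to its endpoints' difference, ∂[p,q] = q − p.
As a 7×18 matrix over Z this has rank 6, with invariant factors (1,1,1,1,1,1).

Boundary ∂_2: C_2 → C_1 maps a triangle to the signed sum of its edges. For instance
  ∂[1,2,4] = [2,4] − [1,4] + [1,2],
  ∂[2,4,5] = [4,5] − [2,5] + [2,4].
The resulting 18×12 matrix has rank 12, and its Smith normal form has invariant factors (1,1,1,1,1,1,1,1,1,1,1,2).

Reading off H_k = ker ∂_k / im ∂_{k+1}:

  H_0: rank C_0 − rank ∂_1 = 7 − 6 = 1, and the invariant factors of ∂_1 are all 1, so H_0 ≅ Z.
  H_1: rank ker ∂_1 − rank ∂_2 = (18 − 6) − 12 = 0, and ∂_2 has invariant factor 2 > 1, so H_1 ≅ Z/2Z.
  H_2: rank ker ∂_2 − rank ∂_3 = (12 − 12) − 0 = 0, and there is no ∂_3, so H_2 ≅ 0.

As a check, the Euler characteristic is 7 − 18 + 12 = 1, which agrees with 1 − 0 + 0 = 1.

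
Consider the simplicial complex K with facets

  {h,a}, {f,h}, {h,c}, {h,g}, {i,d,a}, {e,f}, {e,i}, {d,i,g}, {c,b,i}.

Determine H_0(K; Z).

H_0 ≅ Z.

Take the total order a < b < c < d < e < f < g < h < i on the vertex set. Then K (dimension 2) consists of the simplices:

  0-simplices (9): a, b, c, d, e, f, g, h, i
  1-simplices (14): ad, ah, ai, bc, bi, ch, ci, dg, di, ef, ei, fh, gh, gi
  2-simplices (3): adi, bci, dgi

Hence C_0 ≅ Z^9, C_1 ≅ Z^14, C_2 ≅ Z^3.

Boundary ∂_1: C_1 → C_0 is given by ∂[p,q] = [q] − [p]. For instance
  ∂ch = h − c.
The resulting 9×14 matrix has rank 8, and its Smith normal form has invariant factors (1,1,1,1,1,1,1,1).

∂_2: C_2 → C_1 sends each 2-simplex [p,q,r] to [q,r] − [p,r] + [p,q]. For instance
  ∂bci = ci − bi + bc,
  ∂adi = di − ai + ad.
The resulting 14×3 matrix has rank 3, and its Smith normal form has invariant factors (1,1,1).

Reading off H_k = ker ∂_k / im ∂_{k+1}:

  H_0: rank C_0 − rank ∂_1 = 9 − 8 = 1, and the invariant factors of ∂_1 are all 1, so H_0 = Z.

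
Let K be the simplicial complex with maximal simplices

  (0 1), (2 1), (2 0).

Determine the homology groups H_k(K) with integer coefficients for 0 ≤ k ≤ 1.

Take the total order 0 < 1 < 2 on the vertex set. Then K (dimension 1) consists of the simplices:

  0-simplices (3): [0], [1], [2]
  1-simplices (3): [0,1], [0,2], [1,2]

giving chain groups C_0 ≅ Z^3, C_1 ≅ Z^3.

∂_1: C_1 → C_0 maps an edge to its endpoints' difference, ∂[p,q] = q − p.
This gives a 3×3 integer matrix of rank 2; reducing to Smith normal form yields diagonal entries (1,1).

Reading off H_k = ker ∂_k / im ∂_{k+1}:

  H_0: rank C_0 − rank ∂_1 = 3 − 2 = 1, and the invariant factors of ∂_1 are all 1, so H_0 = Z.
  H_1: rank ker ∂_1 − rank ∂_2 = (3 − 2) − 0 = 1, and there is no ∂_2, so H_1 = Z.

H_0 ≅ Z,  H_1 ≅ Z.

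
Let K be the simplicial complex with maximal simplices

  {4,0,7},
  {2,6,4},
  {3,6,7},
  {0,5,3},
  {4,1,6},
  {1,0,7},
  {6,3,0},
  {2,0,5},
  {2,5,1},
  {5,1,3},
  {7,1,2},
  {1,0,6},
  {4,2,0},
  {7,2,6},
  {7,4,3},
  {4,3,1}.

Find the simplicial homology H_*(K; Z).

Take the total order 0 < 1 < 2 < 3 < 4 < 5 < 6 < 7 on the vertex set. Then K (dimension 2) consists of the simplices:

  0-simplices (8): [0], [1], [2], [3], [4], [5], [6], [7]
  1-simplices (24): (24 of them)
  2-simplices (16): [0,1,6], [0,1,7], [0,2,4], [0,2,5], [0,3,5], [0,3,6], [0,4,7], [1,2,5], [1,2,7], [1,3,4], [1,3,5], [1,4,6], [2,4,6], [2,6,7], [3,4,7], [3,6,7]

so the chain groups are C_0 ≅ Z^8, C_1 ≅ Z^24, C_2 ≅ Z^16.

∂_1: C_1 → C_0 is given by ∂[p,q] = [q] − [p]. For instance
  ∂[3,4] = [4] − [3].
The resulting 8×24 matrix has rank 7, and its Smith normal form has invariant factors (1,1,1,1,1,1,1).

Boundary ∂_2: C_2 → C_1 sends each 2-simplex [p,q,r] to [q,r] − [p,r] + [p,q]. For instance
  ∂[0,1,6] = [1,6] − [0,6] + [0,1],
  ∂[0,3,5] = [3,5] − [0,5] + [0,3].
The resulting 24×16 matrix has rank 15, and its Smith normal form has invariant factors (1,1,1,1,1,1,1,1,1,1,1,1,1,1,1).

Computing H_k = (kernel of ∂_k) / (image of ∂_{k+1}):

  H_0: rank C_0 − rank ∂_1 = 8 − 7 = 1, and the invariant factors of ∂_1 are all 1, so H_0 = Z.
  H_1: rank ker ∂_1 − rank ∂_2 = (24 − 7) − 15 = 2, and the invariant factors of ∂_2 are all 1, so H_1 = Z^2.
  H_2: rank ker ∂_2 − rank ∂_3 = (16 − 15) − 0 = 1, and there is no ∂_3, so H_2 = Z.

H_0 ≅ Z,  H_1 ≅ Z^2,  H_2 ≅ Z.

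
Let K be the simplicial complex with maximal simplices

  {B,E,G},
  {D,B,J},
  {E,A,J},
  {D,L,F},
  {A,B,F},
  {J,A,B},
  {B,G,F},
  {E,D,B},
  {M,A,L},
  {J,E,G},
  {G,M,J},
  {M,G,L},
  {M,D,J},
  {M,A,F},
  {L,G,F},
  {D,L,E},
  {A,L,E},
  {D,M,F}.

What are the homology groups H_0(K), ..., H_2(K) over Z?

K has 9 vertices, 27 edges, 18 triangles.
rank ∂_0 = 0, rank ∂_1 = 8 ⇒ b_0 = 9 − 0 − 8 = 1; all invariant factors of ∂_1 are 1 so no torsion. So H_0 = Z.
rank ∂_1 = 8, rank ∂_2 = 18 ⇒ b_1 = 27 − 8 − 18 = 1; ∂_2 has invariant factor(s) [2] giving torsion. So H_1 = Z × Z/2.
rank ∂_2 = 18, rank ∂_3 = 0 ⇒ b_2 = 18 − 18 − 0 = 0. So H_2 = 0.

H_0 ≅ Z,  H_1 ≅ Z × Z/2,  H_2 = 0.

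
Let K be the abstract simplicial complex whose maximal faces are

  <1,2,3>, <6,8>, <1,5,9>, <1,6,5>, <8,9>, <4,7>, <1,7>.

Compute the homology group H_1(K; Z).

H_1 ≅ Z.

K has 9 vertices, 12 edges, 3 triangles.
rank ∂_1 = 8, rank ∂_2 = 3 ⇒ b_1 = 12 − 8 − 3 = 1; all invariant factors of ∂_2 are 1 so no torsion. So H_1 = Z.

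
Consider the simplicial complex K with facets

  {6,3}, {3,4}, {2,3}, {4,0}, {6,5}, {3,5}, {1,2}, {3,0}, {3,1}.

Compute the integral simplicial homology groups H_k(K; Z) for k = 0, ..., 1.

Order the vertices as 0 < 1 < 2 < 3 < 4 < 5 < 6. Listing each simplex with vertices in this order, K has dimension 1 with simplices:

  0-simplices (7): [0], [1], [2], [3], [4], [5], [6]
  1-simplices (9): [0,3], [0,4], [1,2], [1,3], [2,3], [3,4], [3,5], [3,6], [5,6]

so the chain groups are C_0 ≅ Z^7, C_1 ≅ Z^9.

∂_1: C_1 → C_0 sends each edge [p,q] (with p < q) to q − p.
As a 7×9 matrix over Z this has rank 6, with invariant factors (1,1,1,1,1,1).

Now H_k = ker ∂_k / im ∂_{k+1}, so:

  H_0: rank C_0 − rank ∂_1 = 7 − 6 = 1, and the invariant factors of ∂_1 are all 1, so H_0 ≅ Z.
  H_1: rank ker ∂_1 − rank ∂_2 = (9 − 6) − 0 = 3, and there is no ∂_2, so H_1 ≅ Z^3.

H_0 = Z,  H_1 = Z^3.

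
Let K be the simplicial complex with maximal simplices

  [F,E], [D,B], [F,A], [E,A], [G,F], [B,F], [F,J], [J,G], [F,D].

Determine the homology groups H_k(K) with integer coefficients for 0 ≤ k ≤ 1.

H_0 ≅ Z,  H_1 ≅ Z^3.

Take the total order A < B < D < E < F < G < J on the vertex set. Then K (dimension 1) consists of the simplices:

  0-simplices (7): A, B, D, E, F, G, J
  1-simplices (9): AE, AF, BD, BF, DF, EF, FG, FJ, GJ

giving chain groups C_0 ≅ Z^7, C_1 ≅ Z^9.

The boundary map ∂_1: C_1 → C_0 is given by ∂[p,q] = [q] − [p]. For instance
  ∂EF = F − E.
The 7×9 boundary matrix has rank 6 and Smith normal form diag(1,1,1,1,1,1).

Now H_k = ker ∂_k / im ∂_{k+1}, so:

  H_0: rank C_0 − rank ∂_1 = 7 − 6 = 1, and the invariant factors of ∂_1 are all 1, so H_0 ≅ Z.
  H_1: rank ker ∂_1 − rank ∂_2 = (9 − 6) − 0 = 3, and there is no ∂_2, so H_1 ≅ Z^3.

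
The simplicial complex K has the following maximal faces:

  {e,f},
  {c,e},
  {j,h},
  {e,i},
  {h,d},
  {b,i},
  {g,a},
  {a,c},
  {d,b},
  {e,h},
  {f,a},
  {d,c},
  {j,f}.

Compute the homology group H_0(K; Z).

Take the total order a < b < c < d < e < f < g < h < i < j on the vertex set. Then K (dimension 1) consists of the simplices:

  0-simplices (10): a, b, c, d, e, f, g, h, i, j
  1-simplices (13): ac, af, ag, bd, bi, cd, ce, dh, ef, eh, ei, fj, hj

Hence C_0 ≅ Z^10, C_1 ≅ Z^13.

Boundary ∂_1: C_1 → C_0 is given by ∂[p,q] = [q] − [p].
As a 10×13 matrix over Z this has rank 9, with invariant factors (1,1,1,1,1,1,1,1,1).

Computing H_k = (kernel of ∂_k) / (image of ∂_{k+1}):

  H_0: rank C_0 − rank ∂_1 = 10 − 9 = 1, and the invariant factors of ∂_1 are all 1, so H_0 = Z.

H_0 ≅ Z.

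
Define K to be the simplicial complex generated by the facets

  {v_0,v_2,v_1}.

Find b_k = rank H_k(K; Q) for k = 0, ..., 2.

b_0 = 1, b_1 = 0, b_2 = 0.

We work with the vertex ordering v_0 < v_1 < v_2. The simplices of K, each written with vertices in increasing order, are:

  0-simplices (3): [v_0], [v_1], [v_2]
  1-simplices (3): [v_0,v_1], [v_0,v_2], [v_1,v_2]
  2-simplices (1): [v_0,v_1,v_2]

giving chain groups C_0 ≅ Z^3, C_1 ≅ Z^3, C_2 ≅ Z^1.

The boundary map ∂_1: C_1 → C_0 is given by ∂[p,q] = [q] − [p].
The resulting 3×3 matrix has rank 2, and its Smith normal form has invariant factors (1,1).

The boundary map ∂_2: C_2 → C_1 maps a triangle to the signed sum of its edges. For instance
  ∂[v_0,v_1,v_2] = [v_1,v_2] − [v_0,v_2] + [v_0,v_1].
As a 3×1 matrix over Z this has rank 1, with invariant factors (1).

Reading off H_k = ker ∂_k / im ∂_{k+1}:

  H_0: rank C_0 − rank ∂_1 = 3 − 2 = 1, and the invariant factors of ∂_1 are all 1, so H_0 = Z.
  H_1: rank ker ∂_1 − rank ∂_2 = (3 − 2) − 1 = 0, and the invariant factors of ∂_2 are all 1, so H_1 = 0.
  H_2: rank ker ∂_2 − rank ∂_3 = (1 − 1) − 0 = 0, and there is no ∂_3, so H_2 = 0.

As a check, the Euler characteristic is 3 − 3 + 1 = 1, which agrees with 1 − 0 + 0 = 1.

Hence the Betti numbers are b_0 = 1, b_1 = 0, b_2 = 0.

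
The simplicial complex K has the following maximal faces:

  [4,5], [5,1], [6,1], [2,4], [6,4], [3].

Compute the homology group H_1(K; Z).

Order the vertices as 1 < 2 < 3 < 4 < 5 < 6. Listing each simplex with vertices in this order, K has dimension 1 with simplices:

  0-simplices (6): [1], [2], [3], [4], [5], [6]
  1-simplices (5): [1,5], [1,6], [2,4], [4,5], [4,6]

so the chain groups are C_0 ≅ Z^6, C_1 ≅ Z^5.

∂_1: C_1 → C_0 maps an edge to its endpoints' difference, ∂[p,q] = q − p.
The 6×5 boundary matrix has rank 4 and Smith normal form diag(1,1,1,1).

Computing H_k = (kernel of ∂_k) / (image of ∂_{k+1}):

  H_1: rank ker ∂_1 − rank ∂_2 = (5 − 4) − 0 = 1, and there is no ∂_2, so H_1 = Z.

H_1 ≅ Z.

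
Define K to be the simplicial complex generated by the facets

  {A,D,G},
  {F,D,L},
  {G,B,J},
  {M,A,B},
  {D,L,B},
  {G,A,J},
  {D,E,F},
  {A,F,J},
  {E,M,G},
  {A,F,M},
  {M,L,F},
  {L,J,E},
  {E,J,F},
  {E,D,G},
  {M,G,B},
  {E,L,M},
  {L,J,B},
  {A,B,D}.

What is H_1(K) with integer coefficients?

H_1 = Z ⊕ Z/2Z.

K has 9 vertices, 27 edges, 18 triangles.
rank ∂_1 = 8, rank ∂_2 = 18 ⇒ b_1 = 27 − 8 − 18 = 1; ∂_2 has invariant factor(s) [2] giving torsion. So H_1 = Z ⊕ Z/2Z.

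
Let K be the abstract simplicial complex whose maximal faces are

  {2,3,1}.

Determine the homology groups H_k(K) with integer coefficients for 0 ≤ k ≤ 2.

We work with the vertex ordering 1 < 2 < 3. The simplices of K, each written with vertices in increasing order, are:

  0-simplices (3): [1], [2], [3]
  1-simplices (3): [1,2], [1,3], [2,3]
  2-simplices (1): [1,2,3]

giving chain groups C_0 ≅ Z^3, C_1 ≅ Z^3, C_2 ≅ Z^1.

Boundary ∂_1: C_1 → C_0 maps an edge to its endpoints' difference, ∂[p,q] = q − p. For instance
  ∂[2,3] = [3] − [2].
The 3×3 boundary matrix has rank 2 and Smith normal form diag(1,1).

The boundary map ∂_2: C_2 → C_1 acts by ∂[p,q,r] = [q,r] − [p,r] + [p,q]. For instance
  ∂[1,2,3] = [2,3] − [1,3] + [1,2].
The resulting 3×1 matrix has rank 1, and its Smith normal form has invariant factors (1).

Computing H_k = (kernel of ∂_k) / (image of ∂_{k+1}):

  H_0: rank C_0 − rank ∂_1 = 3 − 2 = 1, and the invariant factors of ∂_1 are all 1, so H_0 ≅ Z.
  H_1: rank ker ∂_1 − rank ∂_2 = (3 − 2) − 1 = 0, and the invariant factors of ∂_2 are all 1, so H_1 ≅ 0.
  H_2: rank ker ∂_2 − rank ∂_3 = (1 − 1) − 0 = 0, and there is no ∂_3, so H_2 ≅ 0.

As a check, the Euler characteristic is 3 − 3 + 1 = 1, which agrees with 1 − 0 + 0 = 1.

H_0 = Z,  H_1 = 0,  H_2 = 0.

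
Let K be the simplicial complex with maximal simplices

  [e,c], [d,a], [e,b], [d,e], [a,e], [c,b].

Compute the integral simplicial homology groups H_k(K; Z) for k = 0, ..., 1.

H_0 ≅ Z,  H_1 ≅ Z^2.

Take the total order a < b < c < d < e on the vertex set. Then K (dimension 1) consists of the simplices:

  0-simplices (5): a, b, c, d, e
  1-simplices (6): ad, ae, bc, be, ce, de

so the chain groups are C_0 ≅ Z^5, C_1 ≅ Z^6.

The boundary map ∂_1: C_1 → C_0 sends each edge [p,q] (with p < q) to q − p. For instance
  ∂be = e − b.
The resulting 5×6 matrix has rank 4, and its Smith normal form has invariant factors (1,1,1,1).

Now H_k = ker ∂_k / im ∂_{k+1}, so:

  H_0: rank C_0 − rank ∂_1 = 5 − 4 = 1, and the invariant factors of ∂_1 are all 1, so H_0 = Z.
  H_1: rank ker ∂_1 − rank ∂_2 = (6 − 4) − 0 = 2, and there is no ∂_2, so H_1 = Z^2.

(K is a triangulation of a wedge of 2 circles.)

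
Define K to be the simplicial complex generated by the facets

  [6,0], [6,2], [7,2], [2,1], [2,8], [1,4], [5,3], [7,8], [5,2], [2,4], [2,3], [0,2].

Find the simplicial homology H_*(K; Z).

H_0 = Z,  H_1 = Z^4.

Fix the vertex order 0 < 1 < 2 < 3 < 4 < 5 < 6 < 7 < 8 and write every simplex with vertices in increasing order. Then dim K = 1 and the simplices of K are:

  0-simplices (9): [0], [1], [2], [3], [4], [5], [6], [7], [8]
  1-simplices (12): [0,2], [0,6], [1,2], [1,4], [2,3], [2,4], [2,5], [2,6], [2,7], [2,8], [3,5], [7,8]

giving chain groups C_0 ≅ Z^9, C_1 ≅ Z^12.

Boundary ∂_1: C_1 → C_0 maps an edge to its endpoints' difference, ∂[p,q] = q − p. For instance
  ∂[0,6] = [6] − [0].
The 9×12 boundary matrix has rank 8 and Smith normal form diag(1,1,1,1,1,1,1,1).

Reading off H_k = ker ∂_k / im ∂_{k+1}:

  H_0: rank C_0 − rank ∂_1 = 9 − 8 = 1, and the invariant factors of ∂_1 are all 1, so H_0 ≅ Z.
  H_1: rank ker ∂_1 − rank ∂_2 = (12 − 8) − 0 = 4, and there is no ∂_2, so H_1 ≅ Z^4.

(K is a triangulation of a wedge of 4 circles.)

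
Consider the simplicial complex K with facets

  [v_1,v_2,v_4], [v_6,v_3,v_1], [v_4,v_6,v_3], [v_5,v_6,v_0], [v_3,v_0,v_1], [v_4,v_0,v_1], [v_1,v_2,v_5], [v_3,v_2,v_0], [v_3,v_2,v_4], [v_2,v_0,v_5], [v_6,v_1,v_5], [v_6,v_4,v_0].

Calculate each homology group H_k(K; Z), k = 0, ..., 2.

H_0 ≅ Z,  H_1 ≅ Z/2,  H_2 = 0.

We work with the vertex ordering v_0 < v_1 < v_2 < v_3 < v_4 < v_5 < v_6. The simplices of K, each written with vertices in increasing order, are:

  0-simplices (7): [v_0], [v_1], [v_2], [v_3], [v_4], [v_5], [v_6]
  1-simplices (18): (18 of them)
  2-simplices (12): (12 of them)

giving chain groups C_0 ≅ Z^7, C_1 ≅ Z^18, C_2 ≅ Z^12.

The boundary map ∂_1: C_1 → C_0 is given by ∂[p,q] = [q] − [p]. For instance
  ∂[v_5,v_6] = [v_6] − [v_5].
The 7×18 boundary matrix has rank 6 and Smith normal form diag(1,1,1,1,1,1).

∂_2: C_2 → C_1 sends each 2-simplex [p,q,r] to [q,r] − [p,r] + [p,q]. For instance
  ∂[v_1,v_3,v_6] = [v_3,v_6] − [v_1,v_6] + [v_1,v_3],
  ∂[v_0,v_2,v_5] = [v_2,v_5] − [v_0,v_5] + [v_0,v_2].
The 18×12 boundary matrix has rank 12 and Smith normal form diag(1,1,1,1,1,1,1,1,1,1,1,2).

Reading off H_k = ker ∂_k / im ∂_{k+1}:

  H_0: rank C_0 − rank ∂_1 = 7 − 6 = 1, and the invariant factors of ∂_1 are all 1, so H_0 = Z.
  H_1: rank ker ∂_1 − rank ∂_2 = (18 − 6) − 12 = 0, and ∂_2 has invariant factor 2 > 1, so H_1 = Z/2.
  H_2: rank ker ∂_2 − rank ∂_3 = (12 − 12) − 0 = 0, and there is no ∂_3, so H_2 = 0.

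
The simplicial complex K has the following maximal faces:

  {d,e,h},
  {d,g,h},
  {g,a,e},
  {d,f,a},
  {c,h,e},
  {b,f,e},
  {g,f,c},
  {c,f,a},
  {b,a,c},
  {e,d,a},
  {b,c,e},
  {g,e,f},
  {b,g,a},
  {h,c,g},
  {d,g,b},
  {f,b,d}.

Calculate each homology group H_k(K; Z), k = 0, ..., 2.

Take the total order a < b < c < d < e < f < g < h on the vertex set. Then K (dimension 2) consists of the simplices:

  0-simplices (8): a, b, c, d, e, f, g, h
  1-simplices (24): ab, ac, ad, ae, af, ag, bc, bd, be, bf, bg, ce, cf, cg, ch, de, df, dg, dh, ef, eg, eh, fg, gh
  2-simplices (16): abc, abg, acf, ade, adf, aeg, bce, bdf, bdg, bef, ceh, cfg, cgh, deh, dgh, efg

giving chain groups C_0 ≅ Z^8, C_1 ≅ Z^24, C_2 ≅ Z^16.

Boundary ∂_1: C_1 → C_0 maps an edge to its endpoints' difference, ∂[p,q] = q − p. For instance
  ∂ae = e − a.
The resulting 8×24 matrix has rank 7, and its Smith normal form has invariant factors (1,1,1,1,1,1,1).

Boundary ∂_2: C_2 → C_1 sends each 2-simplex [p,q,r] to [q,r] − [p,r] + [p,q]. For instance
  ∂bdg = dg − bg + bd,
  ∂aeg = eg − ag + ae.
The resulting 24×16 matrix has rank 15, and its Smith normal form has invariant factors (1,1,1,1,1,1,1,1,1,1,1,1,1,1,1).

Now H_k = ker ∂_k / im ∂_{k+1}, so:

  H_0: rank C_0 − rank ∂_1 = 8 − 7 = 1, and the invariant factors of ∂_1 are all 1, so H_0 = Z.
  H_1: rank ker ∂_1 − rank ∂_2 = (24 − 7) − 15 = 2, and the invariant factors of ∂_2 are all 1, so H_1 = Z^2.
  H_2: rank ker ∂_2 − rank ∂_3 = (16 − 15) − 0 = 1, and there is no ∂_3, so H_2 = Z.

H_0 = Z,  H_1 = Z^2,  H_2 = Z.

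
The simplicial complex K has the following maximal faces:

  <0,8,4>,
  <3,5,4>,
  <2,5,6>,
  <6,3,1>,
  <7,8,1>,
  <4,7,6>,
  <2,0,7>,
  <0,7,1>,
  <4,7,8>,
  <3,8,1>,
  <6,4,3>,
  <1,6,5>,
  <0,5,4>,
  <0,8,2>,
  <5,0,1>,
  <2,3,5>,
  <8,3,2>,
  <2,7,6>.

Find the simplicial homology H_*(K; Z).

We work with the vertex ordering 0 < 1 < 2 < 3 < 4 < 5 < 6 < 7 < 8. The simplices of K, each written with vertices in increasing order, are:

  0-simplices (9): [0], [1], [2], [3], [4], [5], [6], [7], [8]
  1-simplices (27): (27 of them)
  2-simplices (18): [0,1,5], [0,1,7], [0,2,7], [0,2,8], [0,4,5], [0,4,8], [1,3,6], [1,3,8], [1,5,6], [1,7,8], [2,3,5], [2,3,8], [2,5,6], [2,6,7], [3,4,5], [3,4,6], [4,6,7], [4,7,8]

Hence C_0 ≅ Z^9, C_1 ≅ Z^27, C_2 ≅ Z^18.

Boundary ∂_1: C_1 → C_0 is given by ∂[p,q] = [q] − [p]. For instance
  ∂[2,6] = [6] − [2].
This gives a 9×27 integer matrix of rank 8; reducing to Smith normal form yields diagonal entries (1,1,1,1,1,1,1,1).

∂_2: C_2 → C_1 acts by ∂[p,q,r] = [q,r] − [p,r] + [p,q]. For instance
  ∂[4,7,8] = [7,8] − [4,8] + [4,7],
  ∂[2,6,7] = [6,7] − [2,7] + [2,6].
The resulting 27×18 matrix has rank 18, and its Smith normal form has invariant factors (1,1,1,1,1,1,1,1,1,1,1,1,1,1,1,1,1,2).

Now H_k = ker ∂_k / im ∂_{k+1}, so:

  H_0: rank C_0 − rank ∂_1 = 9 − 8 = 1, and the invariant factors of ∂_1 are all 1, so H_0 = Z.
  H_1: rank ker ∂_1 − rank ∂_2 = (27 − 8) − 18 = 1, and ∂_2 has invariant factor 2 > 1, so H_1 = Z ⊕ Z_2.
  H_2: rank ker ∂_2 − rank ∂_3 = (18 − 18) − 0 = 0, and there is no ∂_3, so H_2 = 0.

As a check, the Euler characteristic is 9 − 27 + 18 = 0, which agrees with 1 − 1 + 0 = 0.
(K is a triangulation of the Klein bottle.)

H_0 = Z,  H_1 = Z ⊕ Z_2,  H_2 = 0.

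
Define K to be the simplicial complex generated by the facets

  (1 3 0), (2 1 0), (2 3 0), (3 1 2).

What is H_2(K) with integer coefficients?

H_2 ≅ Z.

We work with the vertex ordering 0 < 1 < 2 < 3. The simplices of K, each written with vertices in increasing order, are:

  0-simplices (4): [0], [1], [2], [3]
  1-simplices (6): [0,1], [0,2], [0,3], [1,2], [1,3], [2,3]
  2-simplices (4): [0,1,2], [0,1,3], [0,2,3], [1,2,3]

Hence C_0 ≅ Z^4, C_1 ≅ Z^6, C_2 ≅ Z^4.

∂_1: C_1 → C_0 is given by ∂[p,q] = [q] − [p]. For instance
  ∂[1,3] = [3] − [1].
The 4×6 boundary matrix has rank 3 and Smith normal form diag(1,1,1).

The boundary map ∂_2: C_2 → C_1 maps a triangle to the signed sum of its edges. For instance
  ∂[0,1,3] = [1,3] − [0,3] + [0,1],
  ∂[1,2,3] = [2,3] − [1,3] + [1,2].
This gives a 6×4 integer matrix of rank 3; reducing to Smith normal form yields diagonal entries (1,1,1).

Now H_k = ker ∂_k / im ∂_{k+1}, so:

  H_2: rank ker ∂_2 − rank ∂_3 = (4 − 3) − 0 = 1, and there is no ∂_3, so H_2 ≅ Z.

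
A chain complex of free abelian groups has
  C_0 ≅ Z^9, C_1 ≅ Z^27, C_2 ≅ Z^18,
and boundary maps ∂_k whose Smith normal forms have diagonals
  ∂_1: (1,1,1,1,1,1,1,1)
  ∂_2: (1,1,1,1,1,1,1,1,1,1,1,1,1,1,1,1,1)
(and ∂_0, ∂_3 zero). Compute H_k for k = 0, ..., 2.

H_0 = Z,  H_1 = Z^2,  H_2 = Z.

H_0: b_0 = 9 − 0 − 8 = 1; torsion from ∂_1 factors > 1: none. So H_0 = Z.
H_1: b_1 = 27 − 8 − 17 = 2; torsion from ∂_2 factors > 1: none. So H_1 = Z^2.
H_2: b_2 = 18 − 17 − 0 = 1; torsion from ∂_3 factors > 1: none. So H_2 = Z.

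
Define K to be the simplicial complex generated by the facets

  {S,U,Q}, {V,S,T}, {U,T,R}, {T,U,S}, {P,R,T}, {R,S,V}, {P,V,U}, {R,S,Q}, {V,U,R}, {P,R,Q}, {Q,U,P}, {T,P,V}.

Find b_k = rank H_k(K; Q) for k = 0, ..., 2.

K has 7 vertices, 18 edges, 12 triangles.
rank ∂_0 = 0, rank ∂_1 = 6 ⇒ b_0 = 7 − 0 − 6 = 1; all invariant factors of ∂_1 are 1 so no torsion. So H_0 ≅ Z.
rank ∂_1 = 6, rank ∂_2 = 12 ⇒ b_1 = 18 − 6 − 12 = 0; ∂_2 has invariant factor(s) [2] giving torsion. So H_1 ≅ Z/2Z.
rank ∂_2 = 12, rank ∂_3 = 0 ⇒ b_2 = 12 − 12 − 0 = 0. So H_2 ≅ 0.

b_0 = 1, b_1 = 0, b_2 = 0.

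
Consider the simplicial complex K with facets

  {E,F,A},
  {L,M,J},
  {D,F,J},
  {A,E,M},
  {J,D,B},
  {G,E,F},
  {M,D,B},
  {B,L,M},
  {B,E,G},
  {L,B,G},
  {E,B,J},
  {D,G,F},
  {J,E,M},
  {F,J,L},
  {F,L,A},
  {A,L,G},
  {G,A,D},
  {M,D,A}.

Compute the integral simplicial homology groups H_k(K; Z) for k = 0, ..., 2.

Order the vertices as A < B < D < E < F < G < J < L < M. Listing each simplex with vertices in this order, K has dimension 2 with simplices:

  0-simplices (9): A, B, D, E, F, G, J, L, M
  1-simplices (27): AD, AE, AF, AG, AL, AM, BD, BE, BG, BJ, BL, BM, DF, DG, DJ, DM, EF, EG, EJ, EM, FG, FJ, FL, GL, JL, JM, LM
  2-simplices (18): ADG, ADM, AEF, AEM, AFL, AGL, BDJ, BDM, BEG, BEJ, BGL, BLM, DFG, DFJ, EFG, EJM, FJL, JLM

Hence C_0 ≅ Z^9, C_1 ≅ Z^27, C_2 ≅ Z^18.

Boundary ∂_1: C_1 → C_0 maps an edge to its endpoints' difference, ∂[p,q] = q − p. For instance
  ∂DG = G − D.
The resulting 9×27 matrix has rank 8, and its Smith normal form has invariant factors (1,1,1,1,1,1,1,1).

The boundary map ∂_2: C_2 → C_1 maps a triangle to the signed sum of its edges. For instance
  ∂BEG = EG − BG + BE,
  ∂BGL = GL − BL + BG.
As a 27×18 matrix over Z this has rank 18, with invariant factors (1,1,1,1,1,1,1,1,1,1,1,1,1,1,1,1,1,2).

From H_k ≅ ker(∂_k) / im(∂_{k+1}) we obtain:

  H_0: rank C_0 − rank ∂_1 = 9 − 8 = 1, and the invariant factors of ∂_1 are all 1, so H_0 ≅ Z.
  H_1: rank ker ∂_1 − rank ∂_2 = (27 − 8) − 18 = 1, and ∂_2 has invariant factor 2 > 1, so H_1 ≅ Z × Z/2.
  H_2: rank ker ∂_2 − rank ∂_3 = (18 − 18) − 0 = 0, and there is no ∂_3, so H_2 ≅ 0.

H_0 = Z,  H_1 = Z × Z/2,  H_2 = 0.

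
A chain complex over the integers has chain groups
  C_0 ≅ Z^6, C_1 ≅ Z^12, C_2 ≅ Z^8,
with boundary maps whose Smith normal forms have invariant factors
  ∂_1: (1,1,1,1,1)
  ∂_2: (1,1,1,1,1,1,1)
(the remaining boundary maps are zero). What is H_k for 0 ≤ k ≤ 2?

H_0: b_0 = 6 − 0 − 5 = 1; torsion from ∂_1 factors > 1: none. So H_0 = Z.
H_1: b_1 = 12 − 5 − 7 = 0; torsion from ∂_2 factors > 1: none. So H_1 = 0.
H_2: b_2 = 8 − 7 − 0 = 1; torsion from ∂_3 factors > 1: none. So H_2 = Z.

H_0 = Z,  H_1 = 0,  H_2 = Z.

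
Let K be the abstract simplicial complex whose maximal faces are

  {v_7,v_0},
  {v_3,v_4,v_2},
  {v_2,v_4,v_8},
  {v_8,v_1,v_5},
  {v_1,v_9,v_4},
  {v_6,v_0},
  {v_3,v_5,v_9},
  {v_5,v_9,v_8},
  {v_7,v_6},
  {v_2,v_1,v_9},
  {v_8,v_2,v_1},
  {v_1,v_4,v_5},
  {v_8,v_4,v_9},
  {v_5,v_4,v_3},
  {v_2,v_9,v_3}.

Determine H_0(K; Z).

H_0 = Z^2.

K has 10 vertices, 21 edges, 12 triangles.
rank ∂_0 = 0, rank ∂_1 = 8 ⇒ b_0 = 10 − 0 − 8 = 2; all invariant factors of ∂_1 are 1 so no torsion. So H_0 = Z^2.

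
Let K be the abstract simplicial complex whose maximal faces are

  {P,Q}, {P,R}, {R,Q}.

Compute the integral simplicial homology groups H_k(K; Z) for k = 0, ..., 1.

H_0 = Z,  H_1 = Z.

Order the vertices as P < Q < R. Listing each simplex with vertices in this order, K has dimension 1 with simplices:

  0-simplices (3): P, Q, R
  1-simplices (3): PQ, PR, QR

giving chain groups C_0 ≅ Z^3, C_1 ≅ Z^3.

Boundary ∂_1: C_1 → C_0 is given by ∂[p,q] = [q] − [p]. For instance
  ∂PQ = Q − P.
This gives a 3×3 integer matrix of rank 2; reducing to Smith normal form yields diagonal entries (1,1).

Computing H_k = (kernel of ∂_k) / (image of ∂_{k+1}):

  H_0: rank C_0 − rank ∂_1 = 3 − 2 = 1, and the invariant factors of ∂_1 are all 1, so H_0 = Z.
  H_1: rank ker ∂_1 − rank ∂_2 = (3 − 2) − 0 = 1, and there is no ∂_2, so H_1 = Z.

(K is a triangulation of the circle S^1.)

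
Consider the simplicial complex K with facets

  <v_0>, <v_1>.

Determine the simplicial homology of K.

H_0 = Z^2.

K has 2 vertices.
rank ∂_0 = 0, rank ∂_1 = 0 ⇒ b_0 = 2 − 0 − 0 = 2. So H_0 = Z^2.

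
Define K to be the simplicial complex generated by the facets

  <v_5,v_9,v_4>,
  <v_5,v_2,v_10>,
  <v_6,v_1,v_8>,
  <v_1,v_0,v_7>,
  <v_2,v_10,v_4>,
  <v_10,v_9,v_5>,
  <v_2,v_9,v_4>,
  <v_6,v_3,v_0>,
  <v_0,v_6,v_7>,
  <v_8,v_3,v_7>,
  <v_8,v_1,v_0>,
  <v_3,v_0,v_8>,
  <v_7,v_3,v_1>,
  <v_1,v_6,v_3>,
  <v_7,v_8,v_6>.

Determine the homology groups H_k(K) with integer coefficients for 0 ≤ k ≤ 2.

H_0 ≅ Z^2,  H_1 ≅ Z ⊕ Z/2,  H_2 = 0.

We work with the vertex ordering v_0 < v_1 < v_2 < v_3 < v_4 < v_5 < v_6 < v_7 < v_8 < v_9 < v_10. The simplices of K, each written with vertices in increasing order, are:

  0-simplices (11): [v_0], [v_1], [v_2], [v_3], [v_4], [v_5], [v_6], [v_7], [v_8], [v_9], [v_10]
  1-simplices (25): (25 of them)
  2-simplices (15): (15 of them)

giving chain groups C_0 ≅ Z^11, C_1 ≅ Z^25, C_2 ≅ Z^15.

∂_1: C_1 → C_0 maps an edge to its endpoints' difference, ∂[p,q] = q − p. For instance
  ∂[v_2,v_9] = [v_9] − [v_2].
The resulting 11×25 matrix has rank 9, and its Smith normal form has invariant factors (1,1,1,1,1,1,1,1,1).

∂_2: C_2 → C_1 acts by ∂[p,q,r] = [q,r] − [p,r] + [p,q]. For instance
  ∂[v_3,v_7,v_8] = [v_7,v_8] − [v_3,v_8] + [v_3,v_7],
  ∂[v_2,v_5,v_10] = [v_5,v_10] − [v_2,v_10] + [v_2,v_5].
The 25×15 boundary matrix has rank 15 and Smith normal form diag(1,1,1,1,1,1,1,1,1,1,1,1,1,1,2).

From H_k ≅ ker(∂_k) / im(∂_{k+1}) we obtain:

  H_0: rank C_0 − rank ∂_1 = 11 − 9 = 2, and the invariant factors of ∂_1 are all 1, so H_0 = Z^2.
  H_1: rank ker ∂_1 − rank ∂_2 = (25 − 9) − 15 = 1, and ∂_2 has invariant factor 2 > 1, so H_1 = Z ⊕ Z/2.
  H_2: rank ker ∂_2 − rank ∂_3 = (15 − 15) − 0 = 0, and there is no ∂_3, so H_2 = 0.

(K is a triangulation of the disjoint union of the real projective plane RP^2 and the Möbius band.)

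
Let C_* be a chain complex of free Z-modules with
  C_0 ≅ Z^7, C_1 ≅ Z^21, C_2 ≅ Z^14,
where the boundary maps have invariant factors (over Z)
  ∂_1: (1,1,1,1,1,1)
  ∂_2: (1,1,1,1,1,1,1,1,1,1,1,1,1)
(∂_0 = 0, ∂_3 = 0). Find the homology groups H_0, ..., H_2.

H_0: b_0 = 7 − 0 − 6 = 1; torsion from ∂_1 factors > 1: none. So H_0 ≅ Z.
H_1: b_1 = 21 − 6 − 13 = 2; torsion from ∂_2 factors > 1: none. So H_1 ≅ Z^2.
H_2: b_2 = 14 − 13 − 0 = 1; torsion from ∂_3 factors > 1: none. So H_2 ≅ Z.

H_0 ≅ Z,  H_1 ≅ Z^2,  H_2 ≅ Z.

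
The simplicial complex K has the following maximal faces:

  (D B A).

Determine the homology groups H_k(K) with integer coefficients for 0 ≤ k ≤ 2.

K has 3 vertices, 3 edges, 1 triangle.
rank ∂_0 = 0, rank ∂_1 = 2 ⇒ b_0 = 3 − 0 − 2 = 1; all invariant factors of ∂_1 are 1 so no torsion. So H_0 = Z.
rank ∂_1 = 2, rank ∂_2 = 1 ⇒ b_1 = 3 − 2 − 1 = 0; all invariant factors of ∂_2 are 1 so no torsion. So H_1 = 0.
rank ∂_2 = 1, rank ∂_3 = 0 ⇒ b_2 = 1 − 1 − 0 = 0. So H_2 = 0.

H_0 = Z,  H_1 = 0,  H_2 = 0.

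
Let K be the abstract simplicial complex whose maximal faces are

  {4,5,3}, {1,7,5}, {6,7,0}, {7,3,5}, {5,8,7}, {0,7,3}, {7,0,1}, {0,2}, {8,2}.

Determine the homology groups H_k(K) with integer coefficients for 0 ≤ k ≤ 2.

H_0 = Z,  H_1 = Z,  H_2 = 0.

K has 9 vertices, 16 edges, 7 triangles.
rank ∂_0 = 0, rank ∂_1 = 8 ⇒ b_0 = 9 − 0 − 8 = 1; all invariant factors of ∂_1 are 1 so no torsion. So H_0 ≅ Z.
rank ∂_1 = 8, rank ∂_2 = 7 ⇒ b_1 = 16 − 8 − 7 = 1; all invariant factors of ∂_2 are 1 so no torsion. So H_1 ≅ Z.
rank ∂_2 = 7, rank ∂_3 = 0 ⇒ b_2 = 7 − 7 − 0 = 0. So H_2 ≅ 0.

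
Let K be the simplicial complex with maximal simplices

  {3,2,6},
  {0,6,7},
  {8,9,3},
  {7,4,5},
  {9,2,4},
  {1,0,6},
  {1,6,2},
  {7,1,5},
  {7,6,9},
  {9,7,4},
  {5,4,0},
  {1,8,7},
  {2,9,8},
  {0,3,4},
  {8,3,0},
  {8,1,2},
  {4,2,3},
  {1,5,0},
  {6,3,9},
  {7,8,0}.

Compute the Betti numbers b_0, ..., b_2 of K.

Fix the vertex order 0 < 1 < 2 < 3 < 4 < 5 < 6 < 7 < 8 < 9 and write every simplex with vertices in increasing order. Then dim K = 2 and the simplices of K are:

  0-simplices (10): [0], [1], [2], [3], [4], [5], [6], [7], [8], [9]
  1-simplices (30): (30 of them)
  2-simplices (20): (20 of them)

so the chain groups are C_0 ≅ Z^10, C_1 ≅ Z^30, C_2 ≅ Z^20.

∂_1: C_1 → C_0 sends each edge [p,q] (with p < q) to q − p.
This gives a 10×30 integer matrix of rank 9; reducing to Smith normal form yields diagonal entries (1,1,1,1,1,1,1,1,1).

∂_2: C_2 → C_1 acts by ∂[p,q,r] = [q,r] − [p,r] + [p,q]. For instance
  ∂[0,3,4] = [3,4] − [0,4] + [0,3],
  ∂[2,4,9] = [4,9] − [2,9] + [2,4].
The resulting 30×20 matrix has rank 20, and its Smith normal form has invariant factors (1,1,1,1,1,1,1,1,1,1,1,1,1,1,1,1,1,1,1,2).

Now H_k = ker ∂_k / im ∂_{k+1}, so:

  H_0: rank C_0 − rank ∂_1 = 10 − 9 = 1, and the invariant factors of ∂_1 are all 1, so H_0 = Z.
  H_1: rank ker ∂_1 − rank ∂_2 = (30 − 9) − 20 = 1, and ∂_2 has invariant factor 2 > 1, so H_1 = Z ⊕ Z_2.
  H_2: rank ker ∂_2 − rank ∂_3 = (20 − 20) − 0 = 0, and there is no ∂_3, so H_2 = 0.

Hence the Betti numbers are b_0 = 1, b_1 = 1, b_2 = 0.

b_0 = 1, b_1 = 1, b_2 = 0.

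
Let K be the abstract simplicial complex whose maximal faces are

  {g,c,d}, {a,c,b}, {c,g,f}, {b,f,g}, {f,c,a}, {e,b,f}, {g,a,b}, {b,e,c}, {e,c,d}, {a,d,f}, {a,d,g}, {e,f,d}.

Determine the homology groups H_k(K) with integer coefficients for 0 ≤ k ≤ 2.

Take the total order a < b < c < d < e < f < g on the vertex set. Then K (dimension 2) consists of the simplices:

  0-simplices (7): a, b, c, d, e, f, g
  1-simplices (18): ab, ac, ad, af, ag, bc, be, bf, bg, cd, ce, cf, cg, de, df, dg, ef, fg
  2-simplices (12): abc, abg, acf, adf, adg, bce, bef, bfg, cde, cdg, cfg, def

giving chain groups C_0 ≅ Z^7, C_1 ≅ Z^18, C_2 ≅ Z^12.

∂_1: C_1 → C_0 maps an edge to its endpoints' difference, ∂[p,q] = q − p. For instance
  ∂cd = d − c.
As a 7×18 matrix over Z this has rank 6, with invariant factors (1,1,1,1,1,1).

Boundary ∂_2: C_2 → C_1 sends each 2-simplex [p,q,r] to [q,r] − [p,r] + [p,q]. For instance
  ∂adf = df − af + ad,
  ∂bfg = fg − bg + bf.
The resulting 18×12 matrix has rank 12, and its Smith normal form has invariant factors (1,1,1,1,1,1,1,1,1,1,1,2).

Now H_k = ker ∂_k / im ∂_{k+1}, so:

  H_0: rank C_0 − rank ∂_1 = 7 − 6 = 1, and the invariant factors of ∂_1 are all 1, so H_0 = Z.
  H_1: rank ker ∂_1 − rank ∂_2 = (18 − 6) − 12 = 0, and ∂_2 has invariant factor 2 > 1, so H_1 = Z_2.
  H_2: rank ker ∂_2 − rank ∂_3 = (12 − 12) − 0 = 0, and there is no ∂_3, so H_2 = 0.

As a check, the Euler characteristic is 7 − 18 + 12 = 1, which agrees with 1 − 0 + 0 = 1.
(K is a triangulation of the real projective plane RP^2.)

H_0 = Z,  H_1 = Z_2,  H_2 = 0.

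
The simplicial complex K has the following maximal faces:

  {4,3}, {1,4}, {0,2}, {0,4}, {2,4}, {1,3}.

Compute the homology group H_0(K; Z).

H_0 = Z.

Take the total order 0 < 1 < 2 < 3 < 4 on the vertex set. Then K (dimension 1) consists of the simplices:

  0-simplices (5): [0], [1], [2], [3], [4]
  1-simplices (6): [0,2], [0,4], [1,3], [1,4], [2,4], [3,4]

giving chain groups C_0 ≅ Z^5, C_1 ≅ Z^6.

∂_1: C_1 → C_0 is given by ∂[p,q] = [q] − [p].
The resulting 5×6 matrix has rank 4, and its Smith normal form has invariant factors (1,1,1,1).

From H_k ≅ ker(∂_k) / im(∂_{k+1}) we obtain:

  H_0: rank C_0 − rank ∂_1 = 5 − 4 = 1, and the invariant factors of ∂_1 are all 1, so H_0 = Z.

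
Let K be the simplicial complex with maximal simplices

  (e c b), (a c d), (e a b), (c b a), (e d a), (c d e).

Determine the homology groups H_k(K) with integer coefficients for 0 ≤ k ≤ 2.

K has 5 vertices, 9 edges, 6 triangles.
rank ∂_0 = 0, rank ∂_1 = 4 ⇒ b_0 = 5 − 0 − 4 = 1; all invariant factors of ∂_1 are 1 so no torsion. So H_0 = Z.
rank ∂_1 = 4, rank ∂_2 = 5 ⇒ b_1 = 9 − 4 − 5 = 0; all invariant factors of ∂_2 are 1 so no torsion. So H_1 = 0.
rank ∂_2 = 5, rank ∂_3 = 0 ⇒ b_2 = 6 − 5 − 0 = 1. So H_2 = Z.

H_0 ≅ Z,  H_1 = 0,  H_2 ≅ Z.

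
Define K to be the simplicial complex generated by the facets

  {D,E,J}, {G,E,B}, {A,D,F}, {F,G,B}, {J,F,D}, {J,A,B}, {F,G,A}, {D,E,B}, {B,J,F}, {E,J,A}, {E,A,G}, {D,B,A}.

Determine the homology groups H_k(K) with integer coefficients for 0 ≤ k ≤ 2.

H_0 ≅ Z,  H_1 ≅ Z/2Z,  H_2 = 0.

We work with the vertex ordering A < B < D < E < F < G < J. The simplices of K, each written with vertices in increasing order, are:

  0-simplices (7): A, B, D, E, F, G, J
  1-simplices (18): AB, AD, AE, AF, AG, AJ, BD, BE, BF, BG, BJ, DE, DF, DJ, EG, EJ, FG, FJ
  2-simplices (12): ABD, ABJ, ADF, AEG, AEJ, AFG, BDE, BEG, BFG, BFJ, DEJ, DFJ

so the chain groups are C_0 ≅ Z^7, C_1 ≅ Z^18, C_2 ≅ Z^12.

Boundary ∂_1: C_1 → C_0 is given by ∂[p,q] = [q] − [p]. For instance
  ∂BJ = J − B.
As a 7×18 matrix over Z this has rank 6, with invariant factors (1,1,1,1,1,1).

∂_2: C_2 → C_1 acts by ∂[p,q,r] = [q,r] − [p,r] + [p,q]. For instance
  ∂DFJ = FJ − DJ + DF,
  ∂BFJ = FJ − BJ + BF.
The 18×12 boundary matrix has rank 12 and Smith normal form diag(1,1,1,1,1,1,1,1,1,1,1,2).

Computing H_k = (kernel of ∂_k) / (image of ∂_{k+1}):

  H_0: rank C_0 − rank ∂_1 = 7 − 6 = 1, and the invariant factors of ∂_1 are all 1, so H_0 = Z.
  H_1: rank ker ∂_1 − rank ∂_2 = (18 − 6) − 12 = 0, and ∂_2 has invariant factor 2 > 1, so H_1 = Z/2Z.
  H_2: rank ker ∂_2 − rank ∂_3 = (12 − 12) − 0 = 0, and there is no ∂_3, so H_2 = 0.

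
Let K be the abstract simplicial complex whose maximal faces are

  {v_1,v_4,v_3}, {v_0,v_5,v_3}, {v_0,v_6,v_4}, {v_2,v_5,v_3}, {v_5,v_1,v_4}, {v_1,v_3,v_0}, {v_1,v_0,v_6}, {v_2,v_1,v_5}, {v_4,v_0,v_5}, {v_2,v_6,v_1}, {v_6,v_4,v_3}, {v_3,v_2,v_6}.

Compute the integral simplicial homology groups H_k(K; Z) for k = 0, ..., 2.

We work with the vertex ordering v_0 < v_1 < v_2 < v_3 < v_4 < v_5 < v_6. The simplices of K, each written with vertices in increasing order, are:

  0-simplices (7): [v_0], [v_1], [v_2], [v_3], [v_4], [v_5], [v_6]
  1-simplices (18): (18 of them)
  2-simplices (12): (12 of them)

so the chain groups are C_0 ≅ Z^7, C_1 ≅ Z^18, C_2 ≅ Z^12.

Boundary ∂_1: C_1 → C_0 sends each edge [p,q] (with p < q) to q − p.
As a 7×18 matrix over Z this has rank 6, with invariant factors (1,1,1,1,1,1).

Boundary ∂_2: C_2 → C_1 acts by ∂[p,q,r] = [q,r] − [p,r] + [p,q]. For instance
  ∂[v_0,v_1,v_6] = [v_1,v_6] − [v_0,v_6] + [v_0,v_1],
  ∂[v_0,v_1,v_3] = [v_1,v_3] − [v_0,v_3] + [v_0,v_1].
This gives a 18×12 integer matrix of rank 12; reducing to Smith normal form yields diagonal entries (1,1,1,1,1,1,1,1,1,1,1,2).

Now H_k = ker ∂_k / im ∂_{k+1}, so:

  H_0: rank C_0 − rank ∂_1 = 7 − 6 = 1, and the invariant factors of ∂_1 are all 1, so H_0 = Z.
  H_1: rank ker ∂_1 − rank ∂_2 = (18 − 6) − 12 = 0, and ∂_2 has invariant factor 2 > 1, so H_1 = Z/2Z.
  H_2: rank ker ∂_2 − rank ∂_3 = (12 − 12) − 0 = 0, and there is no ∂_3, so H_2 = 0.

H_0 ≅ Z,  H_1 ≅ Z/2Z,  H_2 = 0.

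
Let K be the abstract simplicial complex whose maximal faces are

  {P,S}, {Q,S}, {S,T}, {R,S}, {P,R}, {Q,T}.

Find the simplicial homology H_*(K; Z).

We work with the vertex ordering P < Q < R < S < T. The simplices of K, each written with vertices in increasing order, are:

  0-simplices (5): P, Q, R, S, T
  1-simplices (6): PR, PS, QS, QT, RS, ST

so the chain groups are C_0 ≅ Z^5, C_1 ≅ Z^6.

∂_1: C_1 → C_0 is given by ∂[p,q] = [q] − [p].
The resulting 5×6 matrix has rank 4, and its Smith normal form has invariant factors (1,1,1,1).

From H_k ≅ ker(∂_k) / im(∂_{k+1}) we obtain:

  H_0: rank C_0 − rank ∂_1 = 5 − 4 = 1, and the invariant factors of ∂_1 are all 1, so H_0 = Z.
  H_1: rank ker ∂_1 − rank ∂_2 = (6 − 4) − 0 = 2, and there is no ∂_2, so H_1 = Z^2.

As a check, the Euler characteristic is 5 − 6 = -1, which agrees with 1 − 2 = -1.
(K is a triangulation of a wedge of 2 circles.)

H_0 ≅ Z,  H_1 ≅ Z^2.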